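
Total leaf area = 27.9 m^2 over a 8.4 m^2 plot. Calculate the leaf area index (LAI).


Formula: LAI = total leaf area / ground area  (dimensionless)
LAI = 27.9 m^2 / 8.4 m^2
LAI = 3.32

3.32


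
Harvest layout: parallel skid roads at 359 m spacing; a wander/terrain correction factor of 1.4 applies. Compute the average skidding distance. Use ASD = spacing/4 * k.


Formula: ASD = (spacing / 4) * correction
Uncorrected distance = spacing / 4 = 359 / 4 = 89.75 m
ASD = 89.75 * 1.4 = 126 m

126


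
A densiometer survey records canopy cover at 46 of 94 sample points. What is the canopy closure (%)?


Formula: Canopy closure = covered points / total points * 100
Closure = 46 / 94 * 100
Closure = 0.4894 * 100 = 48.9%

48.9


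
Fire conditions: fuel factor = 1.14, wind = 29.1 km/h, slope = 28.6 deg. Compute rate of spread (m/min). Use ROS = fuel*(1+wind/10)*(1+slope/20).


Formula: ROS = fuel * (1 + wind/10) * (1 + slope/20)
Wind factor = 1 + 29.1/10 = 3.91
Slope factor = 1 + 28.6/20 = 2.43
ROS = 1.14 * 3.91 * 2.43 = 10.83 m/min

10.83


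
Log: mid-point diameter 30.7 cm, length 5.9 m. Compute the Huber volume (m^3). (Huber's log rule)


Huber: V = Am * L,  Am = pi*(Dm/200)^2
Am = pi*(30.7/200)^2 = 0.074023 m^2
V = 0.074023*5.9 = 0.4367 m^3

0.4367


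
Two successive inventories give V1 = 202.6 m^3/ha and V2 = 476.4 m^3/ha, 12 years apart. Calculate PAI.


Formula: PAI = (V_T2 - V_T1) / (T2 - T1)
Volume increment = 476.4 - 202.6 = 273.8 m^3/ha
PAI = 273.8 / 12 = 22.82 m^3/ha/year

22.82


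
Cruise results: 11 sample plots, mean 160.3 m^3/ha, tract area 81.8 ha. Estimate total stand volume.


Formula: Total Volume = Mean Volume per ha * Total Area
Total Volume = 160.3 m^3/ha * 81.8 ha
Total Volume = 13113 m^3

13113


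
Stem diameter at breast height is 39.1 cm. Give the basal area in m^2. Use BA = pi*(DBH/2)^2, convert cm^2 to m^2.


Formula: BA = pi * (DBH/2)^2 / 10000  (cm^2 to m^2)
Radius = DBH/2 = 39.1/2 = 19.55 cm
BA = pi * 19.55^2 / 10000
   = 1200.7246 cm^2 / 10000
   = 0.1201 m^2

0.1201


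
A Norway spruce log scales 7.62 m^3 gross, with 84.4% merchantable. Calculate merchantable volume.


Formula: MV = V_total * (merchantable_pct / 100)
Merchantable fraction = 84.4% / 100 = 0.844
MV = 7.62 m^3 * 0.844 = 6.431 m^3

6.431


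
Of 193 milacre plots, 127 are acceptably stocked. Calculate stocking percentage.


Formula: Stocking % = stocked plots / total plots * 100
Stocking = 127 / 193 * 100
Stocking = 0.658 * 100 = 65.8%

65.8


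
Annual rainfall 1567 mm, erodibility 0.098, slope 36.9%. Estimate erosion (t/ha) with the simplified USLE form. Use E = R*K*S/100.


Formula: E = R * K * S / 100  (simplified USLE)
R * K = 1567 * 0.098 = 153.566
E = 153.566 * 36.9 / 100 = 56.67 t/ha

56.67


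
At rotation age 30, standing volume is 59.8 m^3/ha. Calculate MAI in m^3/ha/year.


Formula: MAI = Total Volume / Stand Age
MAI = 59.8 m^3/ha / 30 years
MAI = 1.99 m^3/ha/year

1.99


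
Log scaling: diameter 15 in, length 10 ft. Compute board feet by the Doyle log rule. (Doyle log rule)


Doyle: BF = (D - 4)^2 * L / 16
Adjusted diameter = 15 - 4 = 11 in
(D-4)^2 = 11^2 = 121
BF = 121 * 10 / 16 = 76 BF

76


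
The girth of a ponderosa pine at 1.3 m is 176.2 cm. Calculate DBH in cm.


Formula: DBH = C / pi
DBH = 176.2 / pi
pi = 3.14159...
DBH = 56.1 cm

56.1


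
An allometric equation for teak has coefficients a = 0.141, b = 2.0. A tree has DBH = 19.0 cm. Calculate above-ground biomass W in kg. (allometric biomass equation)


Formula: W = a * DBH^b  (allometric power law)
DBH^b = 19.0^2.0 = 361.0
W = 0.141 * 361.0 = 50.9 kg

50.9


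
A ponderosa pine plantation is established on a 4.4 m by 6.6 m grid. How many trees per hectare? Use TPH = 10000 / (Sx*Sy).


Formula: TPH = 10000 m^2/ha / (spacing_x * spacing_y)
Area per tree = 4.4 m * 6.6 m = 29.04 m^2
TPH = 10000 / 29.04 = 344 trees/ha

344


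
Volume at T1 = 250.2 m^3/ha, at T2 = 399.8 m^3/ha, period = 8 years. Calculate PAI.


Formula: PAI = (V_T2 - V_T1) / (T2 - T1)
Volume increment = 399.8 - 250.2 = 149.6 m^3/ha
PAI = 149.6 / 8 = 18.7 m^3/ha/year

18.7


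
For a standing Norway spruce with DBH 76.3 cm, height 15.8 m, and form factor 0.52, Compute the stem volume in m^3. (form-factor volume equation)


Formula: V = pi * (DBH/200)^2 * H * ff
Radius = DBH/200 = 76.3/200 = 0.3815 m
Radius^2 = 0.3815^2 = 0.14554225 m^2
V = pi * 0.14554225 * 15.8 * 0.52
V = 3.757 m^3

3.757


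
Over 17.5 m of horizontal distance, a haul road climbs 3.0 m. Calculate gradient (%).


Formula: Gradient = rise / run * 100
Gradient = 3.0 / 17.5 * 100 = 17.1%

17.1


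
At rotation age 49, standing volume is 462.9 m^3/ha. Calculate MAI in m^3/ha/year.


Formula: MAI = Total Volume / Stand Age
MAI = 462.9 m^3/ha / 49 years
MAI = 9.45 m^3/ha/year

9.45


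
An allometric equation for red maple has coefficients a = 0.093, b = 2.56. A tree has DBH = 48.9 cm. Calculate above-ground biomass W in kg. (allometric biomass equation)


Formula: W = a * DBH^b  (allometric power law)
DBH^b = 48.9^2.56 = 21116.9251
W = 0.093 * 21116.9251 = 1963.9 kg

1963.9


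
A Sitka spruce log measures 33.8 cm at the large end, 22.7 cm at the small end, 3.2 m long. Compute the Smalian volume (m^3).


Smalian: V = (A1 + A2)/2 * L,  A = pi*(D/200)^2
A1 = pi*(33.8/200)^2 = 0.089727 m^2
A2 = pi*(22.7/200)^2 = 0.040471 m^2
V = (0.089727+0.040471)/2*3.2 = 0.2083 m^3

0.2083


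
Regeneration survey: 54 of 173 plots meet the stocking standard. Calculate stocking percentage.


Formula: Stocking % = stocked plots / total plots * 100
Stocking = 54 / 173 * 100
Stocking = 0.3121 * 100 = 31.2%

31.2


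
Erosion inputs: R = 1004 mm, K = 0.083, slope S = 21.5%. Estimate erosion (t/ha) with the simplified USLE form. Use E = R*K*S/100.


Formula: E = R * K * S / 100  (simplified USLE)
R * K = 1004 * 0.083 = 83.332
E = 83.332 * 21.5 / 100 = 17.92 t/ha

17.92


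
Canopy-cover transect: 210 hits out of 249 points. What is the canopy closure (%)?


Formula: Canopy closure = covered points / total points * 100
Closure = 210 / 249 * 100
Closure = 0.8434 * 100 = 84.3%

84.3


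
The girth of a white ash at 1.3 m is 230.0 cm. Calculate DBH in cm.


Formula: DBH = C / pi
DBH = 230.0 / pi
pi = 3.14159...
DBH = 73.2 cm

73.2


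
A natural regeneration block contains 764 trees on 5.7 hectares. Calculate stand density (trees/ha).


Formula: Stand Density = N_trees / Area_ha
Density = 764 trees / 5.7 ha
Density = 134 trees/ha

134


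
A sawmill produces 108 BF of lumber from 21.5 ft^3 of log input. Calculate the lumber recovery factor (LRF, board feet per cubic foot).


Formula: LRF = Lumber Output (BF) / Log Input (ft^3)
LRF = 108 BF / 21.5 ft^3
LRF = 5.02 BF/ft^3

5.02


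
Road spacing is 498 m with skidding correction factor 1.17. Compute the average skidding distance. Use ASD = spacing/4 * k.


Formula: ASD = (spacing / 4) * correction
Uncorrected distance = spacing / 4 = 498 / 4 = 124.5 m
ASD = 124.5 * 1.17 = 146 m

146


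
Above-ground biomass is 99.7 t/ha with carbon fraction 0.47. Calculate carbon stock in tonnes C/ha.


Formula: Carbon Stock = Biomass * Carbon Fraction
C = 99.7 t/ha * 0.47
C = 46.9 t C/ha

46.9


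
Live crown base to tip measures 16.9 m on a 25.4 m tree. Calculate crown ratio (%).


Formula: Crown Ratio = (Crown Length / Total Height) * 100
CR = (16.9 m / 25.4 m) * 100
CR = 0.6654 * 100 = 66.5%

66.5


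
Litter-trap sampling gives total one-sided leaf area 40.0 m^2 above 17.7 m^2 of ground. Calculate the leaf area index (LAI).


Formula: LAI = total leaf area / ground area  (dimensionless)
LAI = 40.0 m^2 / 17.7 m^2
LAI = 2.26

2.26


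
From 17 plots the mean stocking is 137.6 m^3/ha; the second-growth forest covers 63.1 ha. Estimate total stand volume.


Formula: Total Volume = Mean Volume per ha * Total Area
Total Volume = 137.6 m^3/ha * 63.1 ha
Total Volume = 8683 m^3

8683


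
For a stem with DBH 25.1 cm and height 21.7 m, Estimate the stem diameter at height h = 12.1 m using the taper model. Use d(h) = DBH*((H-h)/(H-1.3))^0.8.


Taper: d(h) = DBH * ((H - h) / (H - 1.3))^0.8
Numerator = H - h = 21.7 - 12.1 = 9.6 m
Denominator = H - 1.3 = 21.7 - 1.3 = 20.4 m
Ratio = 9.6 / 20.4 = 0.47059
d = 25.1 * 0.47059^0.8 = 13.7 cm

13.7


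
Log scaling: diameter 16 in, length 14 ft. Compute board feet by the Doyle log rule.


Doyle: BF = (D - 4)^2 * L / 16
Adjusted diameter = 16 - 4 = 12 in
(D-4)^2 = 12^2 = 144
BF = 144 * 14 / 16 = 126 BF

126


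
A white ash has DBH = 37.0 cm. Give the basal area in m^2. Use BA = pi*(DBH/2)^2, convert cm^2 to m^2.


Formula: BA = pi * (DBH/2)^2 / 10000  (cm^2 to m^2)
Radius = DBH/2 = 37.0/2 = 18.5 cm
BA = pi * 18.5^2 / 10000
   = 1075.2101 cm^2 / 10000
   = 0.1075 m^2

0.1075


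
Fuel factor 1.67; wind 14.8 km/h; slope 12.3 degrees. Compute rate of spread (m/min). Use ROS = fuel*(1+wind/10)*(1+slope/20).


Formula: ROS = fuel * (1 + wind/10) * (1 + slope/20)
Wind factor = 1 + 14.8/10 = 2.48
Slope factor = 1 + 12.3/20 = 1.615
ROS = 1.67 * 2.48 * 1.615 = 6.69 m/min

6.69


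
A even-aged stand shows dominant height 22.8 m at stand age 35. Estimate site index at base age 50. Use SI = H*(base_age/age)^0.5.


Formula: SI = H_dom * (base_age / age)^0.5
Age ratio = 50 / 35 = 1.42857
sqrt(age_ratio) = 1.19523
SI = 22.8 * 1.19523 = 27.3 m

27.3


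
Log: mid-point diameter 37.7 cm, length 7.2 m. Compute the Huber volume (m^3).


Huber: V = Am * L,  Am = pi*(Dm/200)^2
Am = pi*(37.7/200)^2 = 0.111628 m^2
V = 0.111628*7.2 = 0.8037 m^3

0.8037


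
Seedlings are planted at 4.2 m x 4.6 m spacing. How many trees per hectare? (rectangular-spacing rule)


Formula: TPH = 10000 m^2/ha / (spacing_x * spacing_y)
Area per tree = 4.2 m * 4.6 m = 19.32 m^2
TPH = 10000 / 19.32 = 518 trees/ha

518


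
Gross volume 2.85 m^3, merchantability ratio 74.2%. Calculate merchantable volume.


Formula: MV = V_total * (merchantable_pct / 100)
Merchantable fraction = 74.2% / 100 = 0.742
MV = 2.85 m^3 * 0.742 = 2.115 m^3

2.115


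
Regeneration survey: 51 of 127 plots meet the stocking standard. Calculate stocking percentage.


Formula: Stocking % = stocked plots / total plots * 100
Stocking = 51 / 127 * 100
Stocking = 0.4016 * 100 = 40.2%

40.2


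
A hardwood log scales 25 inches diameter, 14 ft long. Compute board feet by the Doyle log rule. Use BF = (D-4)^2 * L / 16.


Doyle: BF = (D - 4)^2 * L / 16
Adjusted diameter = 25 - 4 = 21 in
(D-4)^2 = 21^2 = 441
BF = 441 * 14 / 16 = 386 BF

386


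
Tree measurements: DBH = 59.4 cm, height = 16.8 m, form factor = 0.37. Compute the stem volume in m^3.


Formula: V = pi * (DBH/200)^2 * H * ff
Radius = DBH/200 = 59.4/200 = 0.297 m
Radius^2 = 0.297^2 = 0.088209 m^2
V = pi * 0.088209 * 16.8 * 0.37
V = 1.723 m^3

1.723


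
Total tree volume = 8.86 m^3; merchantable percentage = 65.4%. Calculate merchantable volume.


Formula: MV = V_total * (merchantable_pct / 100)
Merchantable fraction = 65.4% / 100 = 0.654
MV = 8.86 m^3 * 0.654 = 5.794 m^3

5.794


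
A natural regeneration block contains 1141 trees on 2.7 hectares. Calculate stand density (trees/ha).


Formula: Stand Density = N_trees / Area_ha
Density = 1141 trees / 2.7 ha
Density = 423 trees/ha

423


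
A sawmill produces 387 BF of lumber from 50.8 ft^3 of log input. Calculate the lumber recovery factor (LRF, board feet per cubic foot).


Formula: LRF = Lumber Output (BF) / Log Input (ft^3)
LRF = 387 BF / 50.8 ft^3
LRF = 7.62 BF/ft^3

7.62


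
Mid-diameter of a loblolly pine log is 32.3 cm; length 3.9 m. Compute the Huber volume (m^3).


Huber: V = Am * L,  Am = pi*(Dm/200)^2
Am = pi*(32.3/200)^2 = 0.08194 m^2
V = 0.08194*3.9 = 0.3196 m^3

0.3196


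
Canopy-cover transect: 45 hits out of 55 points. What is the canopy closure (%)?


Formula: Canopy closure = covered points / total points * 100
Closure = 45 / 55 * 100
Closure = 0.8182 * 100 = 81.8%

81.8


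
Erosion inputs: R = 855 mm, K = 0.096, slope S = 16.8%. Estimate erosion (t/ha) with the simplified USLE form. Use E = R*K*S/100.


Formula: E = R * K * S / 100  (simplified USLE)
R * K = 855 * 0.096 = 82.08
E = 82.08 * 16.8 / 100 = 13.79 t/ha

13.79


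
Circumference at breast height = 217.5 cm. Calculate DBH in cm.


Formula: DBH = C / pi
DBH = 217.5 / pi
pi = 3.14159...
DBH = 69.2 cm

69.2


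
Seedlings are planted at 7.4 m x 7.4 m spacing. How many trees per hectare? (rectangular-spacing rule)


Formula: TPH = 10000 m^2/ha / (spacing_x * spacing_y)
Area per tree = 7.4 m * 7.4 m = 54.76 m^2
TPH = 10000 / 54.76 = 183 trees/ha

183


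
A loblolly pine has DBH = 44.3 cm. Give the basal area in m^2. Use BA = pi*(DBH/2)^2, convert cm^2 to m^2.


Formula: BA = pi * (DBH/2)^2 / 10000  (cm^2 to m^2)
Radius = DBH/2 = 44.3/2 = 22.15 cm
BA = pi * 22.15^2 / 10000
   = 1541.336 cm^2 / 10000
   = 0.1541 m^2

0.1541


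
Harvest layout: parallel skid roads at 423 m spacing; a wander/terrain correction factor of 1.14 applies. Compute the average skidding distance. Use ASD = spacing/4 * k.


Formula: ASD = (spacing / 4) * correction
Uncorrected distance = spacing / 4 = 423 / 4 = 105.75 m
ASD = 105.75 * 1.14 = 121 m

121


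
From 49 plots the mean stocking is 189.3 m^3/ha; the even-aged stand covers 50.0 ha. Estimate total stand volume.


Formula: Total Volume = Mean Volume per ha * Total Area
Total Volume = 189.3 m^3/ha * 50.0 ha
Total Volume = 9465 m^3

9465


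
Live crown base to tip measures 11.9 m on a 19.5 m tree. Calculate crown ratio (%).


Formula: Crown Ratio = (Crown Length / Total Height) * 100
CR = (11.9 m / 19.5 m) * 100
CR = 0.6103 * 100 = 61.0%

61.0


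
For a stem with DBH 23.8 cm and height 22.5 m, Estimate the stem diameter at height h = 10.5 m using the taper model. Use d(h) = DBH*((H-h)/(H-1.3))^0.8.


Taper: d(h) = DBH * ((H - h) / (H - 1.3))^0.8
Numerator = H - h = 22.5 - 10.5 = 12.0 m
Denominator = H - 1.3 = 22.5 - 1.3 = 21.2 m
Ratio = 12.0 / 21.2 = 0.56604
d = 23.8 * 0.56604^0.8 = 15.1 cm

15.1


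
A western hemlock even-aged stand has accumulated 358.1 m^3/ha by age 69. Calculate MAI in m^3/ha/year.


Formula: MAI = Total Volume / Stand Age
MAI = 358.1 m^3/ha / 69 years
MAI = 5.19 m^3/ha/year

5.19


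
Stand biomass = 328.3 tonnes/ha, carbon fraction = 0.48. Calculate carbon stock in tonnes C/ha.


Formula: Carbon Stock = Biomass * Carbon Fraction
C = 328.3 t/ha * 0.48
C = 157.6 t C/ha

157.6


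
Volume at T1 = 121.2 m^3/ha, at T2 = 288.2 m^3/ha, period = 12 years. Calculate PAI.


Formula: PAI = (V_T2 - V_T1) / (T2 - T1)
Volume increment = 288.2 - 121.2 = 167.0 m^3/ha
PAI = 167.0 / 12 = 13.92 m^3/ha/year

13.92


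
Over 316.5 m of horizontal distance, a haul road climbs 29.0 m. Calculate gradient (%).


Formula: Gradient = rise / run * 100
Gradient = 29.0 / 316.5 * 100 = 9.2%

9.2


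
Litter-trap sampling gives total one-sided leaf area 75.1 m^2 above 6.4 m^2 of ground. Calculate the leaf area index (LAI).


Formula: LAI = total leaf area / ground area  (dimensionless)
LAI = 75.1 m^2 / 6.4 m^2
LAI = 11.73

11.73


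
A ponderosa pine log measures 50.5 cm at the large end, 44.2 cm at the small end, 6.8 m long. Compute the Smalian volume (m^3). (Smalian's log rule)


Smalian: V = (A1 + A2)/2 * L,  A = pi*(D/200)^2
A1 = pi*(50.5/200)^2 = 0.200296 m^2
A2 = pi*(44.2/200)^2 = 0.153439 m^2
V = (0.200296+0.153439)/2*6.8 = 1.2027 m^3

1.2027


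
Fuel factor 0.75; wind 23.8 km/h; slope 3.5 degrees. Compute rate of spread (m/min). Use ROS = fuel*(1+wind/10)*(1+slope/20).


Formula: ROS = fuel * (1 + wind/10) * (1 + slope/20)
Wind factor = 1 + 23.8/10 = 3.38
Slope factor = 1 + 3.5/20 = 1.175
ROS = 0.75 * 3.38 * 1.175 = 2.98 m/min

2.98


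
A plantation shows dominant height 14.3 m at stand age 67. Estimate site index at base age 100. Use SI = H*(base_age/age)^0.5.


Formula: SI = H_dom * (base_age / age)^0.5
Age ratio = 100 / 67 = 1.49254
sqrt(age_ratio) = 1.22169
SI = 14.3 * 1.22169 = 17.5 m

17.5


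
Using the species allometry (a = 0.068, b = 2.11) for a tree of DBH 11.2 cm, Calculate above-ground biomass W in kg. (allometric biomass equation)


Formula: W = a * DBH^b  (allometric power law)
DBH^b = 11.2^2.11 = 163.6251
W = 0.068 * 163.6251 = 11.1 kg

11.1


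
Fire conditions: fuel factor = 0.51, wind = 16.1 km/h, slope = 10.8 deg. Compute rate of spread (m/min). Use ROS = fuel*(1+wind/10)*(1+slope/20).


Formula: ROS = fuel * (1 + wind/10) * (1 + slope/20)
Wind factor = 1 + 16.1/10 = 2.61
Slope factor = 1 + 10.8/20 = 1.54
ROS = 0.51 * 2.61 * 1.54 = 2.05 m/min

2.05


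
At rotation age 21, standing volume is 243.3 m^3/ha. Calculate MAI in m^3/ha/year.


Formula: MAI = Total Volume / Stand Age
MAI = 243.3 m^3/ha / 21 years
MAI = 11.59 m^3/ha/year

11.59


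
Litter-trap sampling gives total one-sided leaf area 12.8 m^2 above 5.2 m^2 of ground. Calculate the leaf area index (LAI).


Formula: LAI = total leaf area / ground area  (dimensionless)
LAI = 12.8 m^2 / 5.2 m^2
LAI = 2.46

2.46


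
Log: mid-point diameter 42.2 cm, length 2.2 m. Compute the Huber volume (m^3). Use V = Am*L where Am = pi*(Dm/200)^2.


Huber: V = Am * L,  Am = pi*(Dm/200)^2
Am = pi*(42.2/200)^2 = 0.139867 m^2
V = 0.139867*2.2 = 0.3077 m^3

0.3077


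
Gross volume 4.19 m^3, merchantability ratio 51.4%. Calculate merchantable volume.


Formula: MV = V_total * (merchantable_pct / 100)
Merchantable fraction = 51.4% / 100 = 0.514
MV = 4.19 m^3 * 0.514 = 2.154 m^3

2.154


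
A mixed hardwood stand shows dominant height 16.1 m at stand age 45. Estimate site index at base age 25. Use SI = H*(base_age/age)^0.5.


Formula: SI = H_dom * (base_age / age)^0.5
Age ratio = 25 / 45 = 0.55556
sqrt(age_ratio) = 0.74536
SI = 16.1 * 0.74536 = 12.0 m

12.0


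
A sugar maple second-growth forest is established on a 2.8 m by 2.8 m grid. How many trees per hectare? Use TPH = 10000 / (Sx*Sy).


Formula: TPH = 10000 m^2/ha / (spacing_x * spacing_y)
Area per tree = 2.8 m * 2.8 m = 7.84 m^2
TPH = 10000 / 7.84 = 1276 trees/ha

1276


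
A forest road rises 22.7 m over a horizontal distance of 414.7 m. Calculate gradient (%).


Formula: Gradient = rise / run * 100
Gradient = 22.7 / 414.7 * 100 = 5.5%

5.5


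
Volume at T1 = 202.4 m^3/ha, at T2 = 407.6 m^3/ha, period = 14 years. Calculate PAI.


Formula: PAI = (V_T2 - V_T1) / (T2 - T1)
Volume increment = 407.6 - 202.4 = 205.2 m^3/ha
PAI = 205.2 / 14 = 14.66 m^3/ha/year

14.66


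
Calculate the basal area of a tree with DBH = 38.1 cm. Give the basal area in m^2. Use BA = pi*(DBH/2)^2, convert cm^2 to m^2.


Formula: BA = pi * (DBH/2)^2 / 10000  (cm^2 to m^2)
Radius = DBH/2 = 38.1/2 = 19.05 cm
BA = pi * 19.05^2 / 10000
   = 1140.0918 cm^2 / 10000
   = 0.114 m^2

0.114


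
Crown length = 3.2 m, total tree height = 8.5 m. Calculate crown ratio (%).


Formula: Crown Ratio = (Crown Length / Total Height) * 100
CR = (3.2 m / 8.5 m) * 100
CR = 0.3765 * 100 = 37.6%

37.6


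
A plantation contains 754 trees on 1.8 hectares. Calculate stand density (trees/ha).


Formula: Stand Density = N_trees / Area_ha
Density = 754 trees / 1.8 ha
Density = 419 trees/ha

419


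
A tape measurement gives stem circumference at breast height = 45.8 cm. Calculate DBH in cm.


Formula: DBH = C / pi
DBH = 45.8 / pi
pi = 3.14159...
DBH = 14.6 cm

14.6


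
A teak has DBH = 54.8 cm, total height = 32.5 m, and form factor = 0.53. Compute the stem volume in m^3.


Formula: V = pi * (DBH/200)^2 * H * ff
Radius = DBH/200 = 54.8/200 = 0.274 m
Radius^2 = 0.274^2 = 0.075076 m^2
V = pi * 0.075076 * 32.5 * 0.53
V = 4.063 m^3

4.063


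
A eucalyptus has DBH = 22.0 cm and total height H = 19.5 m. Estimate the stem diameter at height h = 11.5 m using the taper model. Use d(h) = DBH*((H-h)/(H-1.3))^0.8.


Taper: d(h) = DBH * ((H - h) / (H - 1.3))^0.8
Numerator = H - h = 19.5 - 11.5 = 8.0 m
Denominator = H - 1.3 = 19.5 - 1.3 = 18.2 m
Ratio = 8.0 / 18.2 = 0.43956
d = 22.0 * 0.43956^0.8 = 11.4 cm

11.4


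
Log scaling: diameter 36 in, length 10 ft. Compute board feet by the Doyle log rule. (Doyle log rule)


Doyle: BF = (D - 4)^2 * L / 16
Adjusted diameter = 36 - 4 = 32 in
(D-4)^2 = 32^2 = 1024
BF = 1024 * 10 / 16 = 640 BF

640


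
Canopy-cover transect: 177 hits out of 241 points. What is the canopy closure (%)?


Formula: Canopy closure = covered points / total points * 100
Closure = 177 / 241 * 100
Closure = 0.7344 * 100 = 73.4%

73.4


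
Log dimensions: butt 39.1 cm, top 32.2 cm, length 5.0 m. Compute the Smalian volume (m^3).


Smalian: V = (A1 + A2)/2 * L,  A = pi*(D/200)^2
A1 = pi*(39.1/200)^2 = 0.120072 m^2
A2 = pi*(32.2/200)^2 = 0.081433 m^2
V = (0.120072+0.081433)/2*5.0 = 0.5038 m^3

0.5038


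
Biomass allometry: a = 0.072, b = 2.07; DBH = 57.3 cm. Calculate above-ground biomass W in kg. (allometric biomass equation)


Formula: W = a * DBH^b  (allometric power law)
DBH^b = 57.3^2.07 = 4358.9317
W = 0.072 * 4358.9317 = 313.8 kg

313.8


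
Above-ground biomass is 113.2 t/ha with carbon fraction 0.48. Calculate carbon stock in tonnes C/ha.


Formula: Carbon Stock = Biomass * Carbon Fraction
C = 113.2 t/ha * 0.48
C = 54.3 t C/ha

54.3


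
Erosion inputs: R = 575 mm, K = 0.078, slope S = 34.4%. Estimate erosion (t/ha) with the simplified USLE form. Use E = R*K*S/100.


Formula: E = R * K * S / 100  (simplified USLE)
R * K = 575 * 0.078 = 44.85
E = 44.85 * 34.4 / 100 = 15.43 t/ha

15.43


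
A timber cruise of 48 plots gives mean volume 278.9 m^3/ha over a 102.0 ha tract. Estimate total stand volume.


Formula: Total Volume = Mean Volume per ha * Total Area
Total Volume = 278.9 m^3/ha * 102.0 ha
Total Volume = 28448 m^3

28448


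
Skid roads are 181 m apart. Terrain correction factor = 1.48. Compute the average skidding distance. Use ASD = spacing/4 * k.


Formula: ASD = (spacing / 4) * correction
Uncorrected distance = spacing / 4 = 181 / 4 = 45.25 m
ASD = 45.25 * 1.48 = 67 m

67


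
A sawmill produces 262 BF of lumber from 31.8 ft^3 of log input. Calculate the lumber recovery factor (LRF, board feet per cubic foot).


Formula: LRF = Lumber Output (BF) / Log Input (ft^3)
LRF = 262 BF / 31.8 ft^3
LRF = 8.24 BF/ft^3

8.24


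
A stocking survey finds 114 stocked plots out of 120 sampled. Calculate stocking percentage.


Formula: Stocking % = stocked plots / total plots * 100
Stocking = 114 / 120 * 100
Stocking = 0.95 * 100 = 95.0%

95.0


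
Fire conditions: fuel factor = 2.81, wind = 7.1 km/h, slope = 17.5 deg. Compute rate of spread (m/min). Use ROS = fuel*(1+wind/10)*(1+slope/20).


Formula: ROS = fuel * (1 + wind/10) * (1 + slope/20)
Wind factor = 1 + 7.1/10 = 1.71
Slope factor = 1 + 17.5/20 = 1.875
ROS = 2.81 * 1.71 * 1.875 = 9.01 m/min

9.01


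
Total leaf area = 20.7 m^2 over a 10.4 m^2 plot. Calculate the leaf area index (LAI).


Formula: LAI = total leaf area / ground area  (dimensionless)
LAI = 20.7 m^2 / 10.4 m^2
LAI = 1.99

1.99


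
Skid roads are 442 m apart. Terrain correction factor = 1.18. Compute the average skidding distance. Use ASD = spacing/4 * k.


Formula: ASD = (spacing / 4) * correction
Uncorrected distance = spacing / 4 = 442 / 4 = 110.5 m
ASD = 110.5 * 1.18 = 130 m

130


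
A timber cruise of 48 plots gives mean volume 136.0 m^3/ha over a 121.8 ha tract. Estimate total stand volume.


Formula: Total Volume = Mean Volume per ha * Total Area
Total Volume = 136.0 m^3/ha * 121.8 ha
Total Volume = 16565 m^3

16565


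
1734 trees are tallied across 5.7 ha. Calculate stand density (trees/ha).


Formula: Stand Density = N_trees / Area_ha
Density = 1734 trees / 5.7 ha
Density = 304 trees/ha

304


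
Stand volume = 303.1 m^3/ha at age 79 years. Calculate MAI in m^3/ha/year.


Formula: MAI = Total Volume / Stand Age
MAI = 303.1 m^3/ha / 79 years
MAI = 3.84 m^3/ha/year

3.84


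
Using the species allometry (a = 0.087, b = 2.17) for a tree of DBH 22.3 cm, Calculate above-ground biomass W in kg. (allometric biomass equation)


Formula: W = a * DBH^b  (allometric power law)
DBH^b = 22.3^2.17 = 842.9883
W = 0.087 * 842.9883 = 73.3 kg

73.3


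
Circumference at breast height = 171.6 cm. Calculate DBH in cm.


Formula: DBH = C / pi
DBH = 171.6 / pi
pi = 3.14159...
DBH = 54.6 cm

54.6


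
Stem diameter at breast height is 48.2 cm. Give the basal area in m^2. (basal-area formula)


Formula: BA = pi * (DBH/2)^2 / 10000  (cm^2 to m^2)
Radius = DBH/2 = 48.2/2 = 24.1 cm
BA = pi * 24.1^2 / 10000
   = 1824.6684 cm^2 / 10000
   = 0.1825 m^2

0.1825


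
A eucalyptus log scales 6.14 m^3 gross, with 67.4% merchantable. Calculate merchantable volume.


Formula: MV = V_total * (merchantable_pct / 100)
Merchantable fraction = 67.4% / 100 = 0.674
MV = 6.14 m^3 * 0.674 = 4.138 m^3

4.138


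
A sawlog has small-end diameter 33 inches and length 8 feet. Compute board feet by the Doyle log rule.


Doyle: BF = (D - 4)^2 * L / 16
Adjusted diameter = 33 - 4 = 29 in
(D-4)^2 = 29^2 = 841
BF = 841 * 8 / 16 = 421 BF

421


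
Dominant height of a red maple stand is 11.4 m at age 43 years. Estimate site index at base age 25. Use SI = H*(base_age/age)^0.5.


Formula: SI = H_dom * (base_age / age)^0.5
Age ratio = 25 / 43 = 0.5814
sqrt(age_ratio) = 0.76249
SI = 11.4 * 0.76249 = 8.7 m

8.7


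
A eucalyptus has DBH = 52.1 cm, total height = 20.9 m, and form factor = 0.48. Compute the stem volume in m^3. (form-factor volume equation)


Formula: V = pi * (DBH/200)^2 * H * ff
Radius = DBH/200 = 52.1/200 = 0.2605 m
Radius^2 = 0.2605^2 = 0.06786025 m^2
V = pi * 0.06786025 * 20.9 * 0.48
V = 2.139 m^3

2.139


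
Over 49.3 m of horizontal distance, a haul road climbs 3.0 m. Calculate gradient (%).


Formula: Gradient = rise / run * 100
Gradient = 3.0 / 49.3 * 100 = 6.1%

6.1


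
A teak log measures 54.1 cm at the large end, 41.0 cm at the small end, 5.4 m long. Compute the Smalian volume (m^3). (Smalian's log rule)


Smalian: V = (A1 + A2)/2 * L,  A = pi*(D/200)^2
A1 = pi*(54.1/200)^2 = 0.229871 m^2
A2 = pi*(41.0/200)^2 = 0.132025 m^2
V = (0.229871+0.132025)/2*5.4 = 0.9771 m^3

0.9771


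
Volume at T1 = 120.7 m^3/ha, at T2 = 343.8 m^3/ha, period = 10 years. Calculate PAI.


Formula: PAI = (V_T2 - V_T1) / (T2 - T1)
Volume increment = 343.8 - 120.7 = 223.1 m^3/ha
PAI = 223.1 / 10 = 22.31 m^3/ha/year

22.31


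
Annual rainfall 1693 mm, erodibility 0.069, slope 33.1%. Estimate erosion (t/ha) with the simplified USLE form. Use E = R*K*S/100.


Formula: E = R * K * S / 100  (simplified USLE)
R * K = 1693 * 0.069 = 116.817
E = 116.817 * 33.1 / 100 = 38.67 t/ha

38.67


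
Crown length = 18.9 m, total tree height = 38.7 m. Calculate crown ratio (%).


Formula: Crown Ratio = (Crown Length / Total Height) * 100
CR = (18.9 m / 38.7 m) * 100
CR = 0.4884 * 100 = 48.8%

48.8


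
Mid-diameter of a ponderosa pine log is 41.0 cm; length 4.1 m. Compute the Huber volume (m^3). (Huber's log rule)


Huber: V = Am * L,  Am = pi*(Dm/200)^2
Am = pi*(41.0/200)^2 = 0.132025 m^2
V = 0.132025*4.1 = 0.5413 m^3

0.5413


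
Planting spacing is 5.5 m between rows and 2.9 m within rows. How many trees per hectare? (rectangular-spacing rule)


Formula: TPH = 10000 m^2/ha / (spacing_x * spacing_y)
Area per tree = 5.5 m * 2.9 m = 15.95 m^2
TPH = 10000 / 15.95 = 627 trees/ha

627


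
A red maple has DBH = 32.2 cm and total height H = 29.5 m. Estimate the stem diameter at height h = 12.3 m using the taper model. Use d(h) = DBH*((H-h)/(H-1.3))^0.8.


Taper: d(h) = DBH * ((H - h) / (H - 1.3))^0.8
Numerator = H - h = 29.5 - 12.3 = 17.2 m
Denominator = H - 1.3 = 29.5 - 1.3 = 28.2 m
Ratio = 17.2 / 28.2 = 0.60993
d = 32.2 * 0.60993^0.8 = 21.7 cm

21.7


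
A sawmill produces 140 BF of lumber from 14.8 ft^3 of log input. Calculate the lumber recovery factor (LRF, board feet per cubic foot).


Formula: LRF = Lumber Output (BF) / Log Input (ft^3)
LRF = 140 BF / 14.8 ft^3
LRF = 9.46 BF/ft^3

9.46


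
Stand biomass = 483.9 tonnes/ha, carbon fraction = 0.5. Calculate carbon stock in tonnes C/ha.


Formula: Carbon Stock = Biomass * Carbon Fraction
C = 483.9 t/ha * 0.5
C = 242.0 t C/ha

242.0


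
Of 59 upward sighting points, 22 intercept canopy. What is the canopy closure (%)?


Formula: Canopy closure = covered points / total points * 100
Closure = 22 / 59 * 100
Closure = 0.3729 * 100 = 37.3%

37.3


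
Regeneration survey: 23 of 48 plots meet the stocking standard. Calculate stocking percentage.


Formula: Stocking % = stocked plots / total plots * 100
Stocking = 23 / 48 * 100
Stocking = 0.4792 * 100 = 47.9%

47.9


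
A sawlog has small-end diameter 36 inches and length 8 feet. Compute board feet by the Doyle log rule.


Doyle: BF = (D - 4)^2 * L / 16
Adjusted diameter = 36 - 4 = 32 in
(D-4)^2 = 32^2 = 1024
BF = 1024 * 8 / 16 = 512 BF

512


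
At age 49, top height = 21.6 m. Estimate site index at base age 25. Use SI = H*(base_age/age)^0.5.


Formula: SI = H_dom * (base_age / age)^0.5
Age ratio = 25 / 49 = 0.5102
sqrt(age_ratio) = 0.71429
SI = 21.6 * 0.71429 = 15.4 m

15.4


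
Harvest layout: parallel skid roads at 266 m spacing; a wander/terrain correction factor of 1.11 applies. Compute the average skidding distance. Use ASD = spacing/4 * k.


Formula: ASD = (spacing / 4) * correction
Uncorrected distance = spacing / 4 = 266 / 4 = 66.5 m
ASD = 66.5 * 1.11 = 74 m

74


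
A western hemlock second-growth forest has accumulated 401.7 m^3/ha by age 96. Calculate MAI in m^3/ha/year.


Formula: MAI = Total Volume / Stand Age
MAI = 401.7 m^3/ha / 96 years
MAI = 4.18 m^3/ha/year

4.18


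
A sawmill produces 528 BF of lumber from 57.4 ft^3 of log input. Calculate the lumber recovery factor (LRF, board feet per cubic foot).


Formula: LRF = Lumber Output (BF) / Log Input (ft^3)
LRF = 528 BF / 57.4 ft^3
LRF = 9.2 BF/ft^3

9.2


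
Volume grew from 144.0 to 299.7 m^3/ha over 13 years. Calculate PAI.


Formula: PAI = (V_T2 - V_T1) / (T2 - T1)
Volume increment = 299.7 - 144.0 = 155.7 m^3/ha
PAI = 155.7 / 13 = 11.98 m^3/ha/year

11.98


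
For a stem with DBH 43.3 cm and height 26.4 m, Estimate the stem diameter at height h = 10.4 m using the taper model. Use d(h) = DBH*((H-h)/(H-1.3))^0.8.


Taper: d(h) = DBH * ((H - h) / (H - 1.3))^0.8
Numerator = H - h = 26.4 - 10.4 = 16.0 m
Denominator = H - 1.3 = 26.4 - 1.3 = 25.1 m
Ratio = 16.0 / 25.1 = 0.63745
d = 43.3 * 0.63745^0.8 = 30.2 cm

30.2


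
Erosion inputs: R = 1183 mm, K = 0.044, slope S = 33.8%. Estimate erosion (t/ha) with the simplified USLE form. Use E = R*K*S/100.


Formula: E = R * K * S / 100  (simplified USLE)
R * K = 1183 * 0.044 = 52.052
E = 52.052 * 33.8 / 100 = 17.59 t/ha

17.59


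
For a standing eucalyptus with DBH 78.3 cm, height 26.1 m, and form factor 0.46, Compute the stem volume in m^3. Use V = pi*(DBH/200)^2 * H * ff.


Formula: V = pi * (DBH/200)^2 * H * ff
Radius = DBH/200 = 78.3/200 = 0.3915 m
Radius^2 = 0.3915^2 = 0.15327225 m^2
V = pi * 0.15327225 * 26.1 * 0.46
V = 5.781 m^3

5.781


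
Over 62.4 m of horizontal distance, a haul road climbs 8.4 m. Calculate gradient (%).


Formula: Gradient = rise / run * 100
Gradient = 8.4 / 62.4 * 100 = 13.5%

13.5


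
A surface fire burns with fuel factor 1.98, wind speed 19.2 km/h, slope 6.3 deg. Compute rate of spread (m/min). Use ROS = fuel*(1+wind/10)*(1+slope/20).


Formula: ROS = fuel * (1 + wind/10) * (1 + slope/20)
Wind factor = 1 + 19.2/10 = 2.92
Slope factor = 1 + 6.3/20 = 1.315
ROS = 1.98 * 2.92 * 1.315 = 7.6 m/min

7.6


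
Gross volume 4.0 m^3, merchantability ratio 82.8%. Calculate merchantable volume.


Formula: MV = V_total * (merchantable_pct / 100)
Merchantable fraction = 82.8% / 100 = 0.828
MV = 4.0 m^3 * 0.828 = 3.312 m^3

3.312


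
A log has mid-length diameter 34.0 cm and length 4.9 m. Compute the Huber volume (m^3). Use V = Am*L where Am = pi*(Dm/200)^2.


Huber: V = Am * L,  Am = pi*(Dm/200)^2
Am = pi*(34.0/200)^2 = 0.090792 m^2
V = 0.090792*4.9 = 0.4449 m^3

0.4449


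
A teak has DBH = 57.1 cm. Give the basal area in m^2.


Formula: BA = pi * (DBH/2)^2 / 10000  (cm^2 to m^2)
Radius = DBH/2 = 57.1/2 = 28.55 cm
BA = pi * 28.55^2 / 10000
   = 2560.72 cm^2 / 10000
   = 0.2561 m^2

0.2561


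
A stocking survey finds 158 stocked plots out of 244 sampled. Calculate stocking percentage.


Formula: Stocking % = stocked plots / total plots * 100
Stocking = 158 / 244 * 100
Stocking = 0.6475 * 100 = 64.8%

64.8


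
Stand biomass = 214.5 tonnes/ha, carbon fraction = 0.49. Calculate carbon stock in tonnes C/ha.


Formula: Carbon Stock = Biomass * Carbon Fraction
C = 214.5 t/ha * 0.49
C = 105.1 t C/ha

105.1


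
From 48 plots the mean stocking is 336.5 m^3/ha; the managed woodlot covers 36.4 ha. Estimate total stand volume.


Formula: Total Volume = Mean Volume per ha * Total Area
Total Volume = 336.5 m^3/ha * 36.4 ha
Total Volume = 12249 m^3

12249


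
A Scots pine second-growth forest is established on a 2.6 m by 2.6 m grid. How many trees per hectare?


Formula: TPH = 10000 m^2/ha / (spacing_x * spacing_y)
Area per tree = 2.6 m * 2.6 m = 6.76 m^2
TPH = 10000 / 6.76 = 1479 trees/ha

1479


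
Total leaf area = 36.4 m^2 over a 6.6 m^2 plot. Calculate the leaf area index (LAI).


Formula: LAI = total leaf area / ground area  (dimensionless)
LAI = 36.4 m^2 / 6.6 m^2
LAI = 5.52

5.52


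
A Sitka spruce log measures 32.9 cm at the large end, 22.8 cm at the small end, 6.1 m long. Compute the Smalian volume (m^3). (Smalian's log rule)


Smalian: V = (A1 + A2)/2 * L,  A = pi*(D/200)^2
A1 = pi*(32.9/200)^2 = 0.085012 m^2
A2 = pi*(22.8/200)^2 = 0.040828 m^2
V = (0.085012+0.040828)/2*6.1 = 0.3838 m^3

0.3838


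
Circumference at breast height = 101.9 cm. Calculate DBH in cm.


Formula: DBH = C / pi
DBH = 101.9 / pi
pi = 3.14159...
DBH = 32.4 cm

32.4


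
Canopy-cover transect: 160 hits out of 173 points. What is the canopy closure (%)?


Formula: Canopy closure = covered points / total points * 100
Closure = 160 / 173 * 100
Closure = 0.9249 * 100 = 92.5%

92.5


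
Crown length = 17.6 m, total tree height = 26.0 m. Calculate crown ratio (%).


Formula: Crown Ratio = (Crown Length / Total Height) * 100
CR = (17.6 m / 26.0 m) * 100
CR = 0.6769 * 100 = 67.7%

67.7


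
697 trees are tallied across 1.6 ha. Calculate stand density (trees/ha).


Formula: Stand Density = N_trees / Area_ha
Density = 697 trees / 1.6 ha
Density = 436 trees/ha

436


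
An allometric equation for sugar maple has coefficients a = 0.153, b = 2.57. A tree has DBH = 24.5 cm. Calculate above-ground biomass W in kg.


Formula: W = a * DBH^b  (allometric power law)
DBH^b = 24.5^2.57 = 3716.6943
W = 0.153 * 3716.6943 = 568.7 kg

568.7


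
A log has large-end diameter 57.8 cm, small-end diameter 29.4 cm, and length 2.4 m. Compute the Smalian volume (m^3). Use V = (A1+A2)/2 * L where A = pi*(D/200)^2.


Smalian: V = (A1 + A2)/2 * L,  A = pi*(D/200)^2
A1 = pi*(57.8/200)^2 = 0.262389 m^2
A2 = pi*(29.4/200)^2 = 0.067887 m^2
V = (0.262389+0.067887)/2*2.4 = 0.3963 m^3

0.3963


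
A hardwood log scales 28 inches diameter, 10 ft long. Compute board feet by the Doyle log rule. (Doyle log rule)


Doyle: BF = (D - 4)^2 * L / 16
Adjusted diameter = 28 - 4 = 24 in
(D-4)^2 = 24^2 = 576
BF = 576 * 10 / 16 = 360 BF

360


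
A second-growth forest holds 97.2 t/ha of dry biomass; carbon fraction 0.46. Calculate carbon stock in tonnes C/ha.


Formula: Carbon Stock = Biomass * Carbon Fraction
C = 97.2 t/ha * 0.46
C = 44.7 t C/ha

44.7


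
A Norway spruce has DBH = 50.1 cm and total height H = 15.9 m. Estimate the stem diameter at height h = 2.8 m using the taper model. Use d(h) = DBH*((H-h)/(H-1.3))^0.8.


Taper: d(h) = DBH * ((H - h) / (H - 1.3))^0.8
Numerator = H - h = 15.9 - 2.8 = 13.1 m
Denominator = H - 1.3 = 15.9 - 1.3 = 14.6 m
Ratio = 13.1 / 14.6 = 0.89726
d = 50.1 * 0.89726^0.8 = 45.9 cm

45.9


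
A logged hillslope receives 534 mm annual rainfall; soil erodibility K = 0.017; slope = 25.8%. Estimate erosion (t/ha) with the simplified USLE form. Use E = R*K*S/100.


Formula: E = R * K * S / 100  (simplified USLE)
R * K = 534 * 0.017 = 9.078
E = 9.078 * 25.8 / 100 = 2.34 t/ha

2.34


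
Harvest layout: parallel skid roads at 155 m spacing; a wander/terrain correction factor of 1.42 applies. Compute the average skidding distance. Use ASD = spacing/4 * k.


Formula: ASD = (spacing / 4) * correction
Uncorrected distance = spacing / 4 = 155 / 4 = 38.75 m
ASD = 38.75 * 1.42 = 55 m

55


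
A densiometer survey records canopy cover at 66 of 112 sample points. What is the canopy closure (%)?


Formula: Canopy closure = covered points / total points * 100
Closure = 66 / 112 * 100
Closure = 0.5893 * 100 = 58.9%

58.9


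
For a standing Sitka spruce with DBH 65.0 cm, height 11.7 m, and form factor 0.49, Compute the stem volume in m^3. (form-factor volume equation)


Formula: V = pi * (DBH/200)^2 * H * ff
Radius = DBH/200 = 65.0/200 = 0.325 m
Radius^2 = 0.325^2 = 0.105625 m^2
V = pi * 0.105625 * 11.7 * 0.49
V = 1.902 m^3

1.902


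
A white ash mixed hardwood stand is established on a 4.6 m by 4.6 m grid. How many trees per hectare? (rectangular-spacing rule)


Formula: TPH = 10000 m^2/ha / (spacing_x * spacing_y)
Area per tree = 4.6 m * 4.6 m = 21.16 m^2
TPH = 10000 / 21.16 = 473 trees/ha

473


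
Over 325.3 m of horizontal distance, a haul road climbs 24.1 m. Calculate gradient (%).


Formula: Gradient = rise / run * 100
Gradient = 24.1 / 325.3 * 100 = 7.4%

7.4


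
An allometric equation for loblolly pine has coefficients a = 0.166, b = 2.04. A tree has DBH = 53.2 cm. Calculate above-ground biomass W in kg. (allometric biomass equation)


Formula: W = a * DBH^b  (allometric power law)
DBH^b = 53.2^2.04 = 3317.8728
W = 0.166 * 3317.8728 = 550.8 kg

550.8


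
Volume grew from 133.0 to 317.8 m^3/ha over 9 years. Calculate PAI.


Formula: PAI = (V_T2 - V_T1) / (T2 - T1)
Volume increment = 317.8 - 133.0 = 184.8 m^3/ha
PAI = 184.8 / 9 = 20.53 m^3/ha/year

20.53


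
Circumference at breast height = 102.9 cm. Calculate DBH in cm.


Formula: DBH = C / pi
DBH = 102.9 / pi
pi = 3.14159...
DBH = 32.8 cm

32.8


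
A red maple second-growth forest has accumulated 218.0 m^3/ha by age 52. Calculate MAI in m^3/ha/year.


Formula: MAI = Total Volume / Stand Age
MAI = 218.0 m^3/ha / 52 years
MAI = 4.19 m^3/ha/year

4.19


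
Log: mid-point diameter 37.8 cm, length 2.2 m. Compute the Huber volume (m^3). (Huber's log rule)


Huber: V = Am * L,  Am = pi*(Dm/200)^2
Am = pi*(37.8/200)^2 = 0.112221 m^2
V = 0.112221*2.2 = 0.2469 m^3

0.2469


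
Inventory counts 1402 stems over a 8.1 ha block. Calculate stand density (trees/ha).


Formula: Stand Density = N_trees / Area_ha
Density = 1402 trees / 8.1 ha
Density = 173 trees/ha

173


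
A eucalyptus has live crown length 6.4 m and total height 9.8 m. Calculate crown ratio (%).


Formula: Crown Ratio = (Crown Length / Total Height) * 100
CR = (6.4 m / 9.8 m) * 100
CR = 0.6531 * 100 = 65.3%

65.3


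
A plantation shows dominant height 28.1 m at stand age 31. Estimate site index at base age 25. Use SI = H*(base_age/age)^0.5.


Formula: SI = H_dom * (base_age / age)^0.5
Age ratio = 25 / 31 = 0.80645
sqrt(age_ratio) = 0.89803
SI = 28.1 * 0.89803 = 25.2 m

25.2


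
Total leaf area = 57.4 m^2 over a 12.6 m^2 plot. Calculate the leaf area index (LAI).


Formula: LAI = total leaf area / ground area  (dimensionless)
LAI = 57.4 m^2 / 12.6 m^2
LAI = 4.56

4.56


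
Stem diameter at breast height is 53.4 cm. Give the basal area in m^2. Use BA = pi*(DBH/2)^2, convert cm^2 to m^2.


Formula: BA = pi * (DBH/2)^2 / 10000  (cm^2 to m^2)
Radius = DBH/2 = 53.4/2 = 26.7 cm
BA = pi * 26.7^2 / 10000
   = 2239.61 cm^2 / 10000
   = 0.224 m^2

0.224
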